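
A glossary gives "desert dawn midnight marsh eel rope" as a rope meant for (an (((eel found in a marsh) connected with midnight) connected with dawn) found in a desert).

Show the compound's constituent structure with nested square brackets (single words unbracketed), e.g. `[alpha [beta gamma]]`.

[[desert [dawn [midnight [marsh eel]]]] rope]

Whole compound: head "rope", modifier "desert dawn midnight marsh eel".
Within "desert dawn midnight marsh eel", the head is "eel" (specifically "dawn midnight marsh eel") and the modifier is "desert".
Within "dawn midnight marsh eel", the head is "eel" (specifically "midnight marsh eel") and the modifier is "dawn".
Within "midnight marsh eel", the head is "eel" (specifically "marsh eel") and the modifier is "midnight".
Within "marsh eel", the head is "eel" and the modifier is "marsh".
So the structure is [[desert [dawn [midnight [marsh eel]]]] rope].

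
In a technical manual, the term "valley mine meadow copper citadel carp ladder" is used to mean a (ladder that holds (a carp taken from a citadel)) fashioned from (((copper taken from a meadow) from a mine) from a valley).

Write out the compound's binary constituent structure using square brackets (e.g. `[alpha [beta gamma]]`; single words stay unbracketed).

The outermost head in the paraphrase is "ladder" (specifically "citadel carp ladder"), modified by "valley mine meadow copper".
"valley mine meadow copper" → head "copper" (specifically "mine meadow copper"), modifier "valley".
"mine meadow copper" → head "copper" (specifically "meadow copper"), modifier "mine".
"meadow copper" → head "copper", modifier "meadow".
"citadel carp ladder" → head "ladder", modifier "citadel carp".
"citadel carp" → head "carp", modifier "citadel".
Putting it together: [[valley [mine [meadow copper]]] [[citadel carp] ladder]].

[[valley [mine [meadow copper]]] [[citadel carp] ladder]]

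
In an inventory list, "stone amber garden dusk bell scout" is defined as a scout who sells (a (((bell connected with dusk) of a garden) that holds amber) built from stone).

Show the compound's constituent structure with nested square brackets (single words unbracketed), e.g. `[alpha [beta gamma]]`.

[[stone [amber [garden [dusk bell]]]] scout]

The outermost head in the paraphrase is "scout", modified by "stone amber garden dusk bell".
Inside "stone amber garden dusk bell": head "bell" (specifically "amber garden dusk bell"), modifier "stone".
Inside "amber garden dusk bell": head "bell" (specifically "garden dusk bell"), modifier "amber".
Inside "garden dusk bell": head "bell" (specifically "dusk bell"), modifier "garden".
Inside "dusk bell": head "bell", modifier "dusk".
So the structure is [[stone [amber [garden [dusk bell]]]] scout].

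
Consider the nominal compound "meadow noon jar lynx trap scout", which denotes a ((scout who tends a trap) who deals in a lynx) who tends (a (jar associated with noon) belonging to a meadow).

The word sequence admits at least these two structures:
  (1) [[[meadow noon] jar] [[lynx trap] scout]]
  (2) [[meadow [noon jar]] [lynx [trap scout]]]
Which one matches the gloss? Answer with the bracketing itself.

The paraphrase's head is the "scout" part ("lynx trap scout"); its modifier is "meadow noon jar".
That top-level split, carried through the inner groups, gives [[meadow [noon jar]] [lynx [trap scout]]].

[[meadow [noon jar]] [lynx [trap scout]]]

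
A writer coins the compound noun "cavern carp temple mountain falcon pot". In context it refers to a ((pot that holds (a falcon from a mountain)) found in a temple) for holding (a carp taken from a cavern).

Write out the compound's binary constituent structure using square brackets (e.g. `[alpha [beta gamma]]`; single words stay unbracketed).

Overall it is a kind of pot (specifically "temple mountain falcon pot"); the modifier is "cavern carp".
Inside "cavern carp": head "carp", modifier "cavern".
Inside "temple mountain falcon pot": head "pot" (specifically "mountain falcon pot"), modifier "temple".
Inside "mountain falcon pot": head "pot", modifier "mountain falcon".
Inside "mountain falcon": head "falcon", modifier "mountain".
Putting it together: [[cavern carp] [temple [[mountain falcon] pot]]].

[[cavern carp] [temple [[mountain falcon] pot]]]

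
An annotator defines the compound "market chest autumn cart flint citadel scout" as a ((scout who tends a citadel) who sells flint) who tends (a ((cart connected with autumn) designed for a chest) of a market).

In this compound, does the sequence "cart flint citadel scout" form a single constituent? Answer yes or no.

The top-level split is [market chest autumn cart] [flint citadel scout]; the full structure is [[market [chest [autumn cart]]] [flint [citadel scout]]].
"cart flint citadel scout" straddles a constituent boundary, so it is not a single unit.

no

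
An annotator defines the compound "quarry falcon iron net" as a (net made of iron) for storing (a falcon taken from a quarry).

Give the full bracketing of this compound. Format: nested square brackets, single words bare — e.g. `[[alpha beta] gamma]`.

[[quarry falcon] [iron net]]

At the top level: head "net" (specifically "iron net"); modifier "quarry falcon".
Within "quarry falcon", the head is "falcon" and the modifier is "quarry".
Within "iron net", the head is "net" and the modifier is "iron".
So the structure is [[quarry falcon] [iron net]].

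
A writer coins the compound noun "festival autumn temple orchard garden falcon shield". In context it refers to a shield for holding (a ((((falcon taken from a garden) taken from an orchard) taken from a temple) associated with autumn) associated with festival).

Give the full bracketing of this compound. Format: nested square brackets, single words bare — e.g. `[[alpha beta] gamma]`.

[[festival [autumn [temple [orchard [garden falcon]]]]] shield]

At the top level: head "shield"; modifier "festival autumn temple orchard garden falcon".
Within "festival autumn temple orchard garden falcon", the head is "falcon" (specifically "autumn temple orchard garden falcon") and the modifier is "festival".
Within "autumn temple orchard garden falcon", the head is "falcon" (specifically "temple orchard garden falcon") and the modifier is "autumn".
Within "temple orchard garden falcon", the head is "falcon" (specifically "orchard garden falcon") and the modifier is "temple".
Within "orchard garden falcon", the head is "falcon" (specifically "garden falcon") and the modifier is "orchard".
Within "garden falcon", the head is "falcon" and the modifier is "garden".
Assembled: [[festival [autumn [temple [orchard [garden falcon]]]]] shield].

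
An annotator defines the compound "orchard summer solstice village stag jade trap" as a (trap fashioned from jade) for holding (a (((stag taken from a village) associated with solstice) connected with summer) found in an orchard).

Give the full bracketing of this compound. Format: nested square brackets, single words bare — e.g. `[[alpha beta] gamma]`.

[[orchard [summer [solstice [village stag]]]] [jade trap]]

Whole compound: head "trap" (specifically "jade trap"), modifier "orchard summer solstice village stag".
Within "orchard summer solstice village stag", the head is "stag" (specifically "summer solstice village stag") and the modifier is "orchard".
Within "summer solstice village stag", the head is "stag" (specifically "solstice village stag") and the modifier is "summer".
Within "solstice village stag", the head is "stag" (specifically "village stag") and the modifier is "solstice".
Within "village stag", the head is "stag" and the modifier is "village".
Within "jade trap", the head is "trap" and the modifier is "jade".
Putting it together: [[orchard [summer [solstice [village stag]]]] [jade trap]].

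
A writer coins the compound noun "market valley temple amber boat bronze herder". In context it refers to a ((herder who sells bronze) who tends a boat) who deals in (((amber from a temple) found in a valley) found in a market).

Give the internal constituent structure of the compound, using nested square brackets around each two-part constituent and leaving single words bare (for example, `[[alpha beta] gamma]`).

[[market [valley [temple amber]]] [boat [bronze herder]]]

At the top level: head "herder" (specifically "boat bronze herder"); modifier "market valley temple amber".
Within "market valley temple amber", the head is "amber" (specifically "valley temple amber") and the modifier is "market".
Within "valley temple amber", the head is "amber" (specifically "temple amber") and the modifier is "valley".
Within "temple amber", the head is "amber" and the modifier is "temple".
Within "boat bronze herder", the head is "herder" (specifically "bronze herder") and the modifier is "boat".
Within "bronze herder", the head is "herder" and the modifier is "bronze".
Assembled: [[market [valley [temple amber]]] [boat [bronze herder]]].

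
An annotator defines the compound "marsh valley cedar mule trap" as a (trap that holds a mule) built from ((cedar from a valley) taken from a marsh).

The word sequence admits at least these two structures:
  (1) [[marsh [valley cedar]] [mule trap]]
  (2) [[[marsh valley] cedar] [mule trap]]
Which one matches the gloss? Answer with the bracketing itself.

[[marsh [valley cedar]] [mule trap]]

The paraphrase's head is the "trap" part ("mule trap"); its modifier is "marsh valley cedar".
That top-level split, carried through the inner groups, gives [[marsh [valley cedar]] [mule trap]].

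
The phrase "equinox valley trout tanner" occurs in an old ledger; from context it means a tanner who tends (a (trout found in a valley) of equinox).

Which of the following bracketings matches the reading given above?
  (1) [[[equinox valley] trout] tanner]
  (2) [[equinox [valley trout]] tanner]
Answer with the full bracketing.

The paraphrase's head is the "tanner" part ("tanner"); its modifier is "equinox valley trout".
That top-level split, carried through the inner groups, gives [[equinox [valley trout]] tanner].

[[equinox [valley trout]] tanner]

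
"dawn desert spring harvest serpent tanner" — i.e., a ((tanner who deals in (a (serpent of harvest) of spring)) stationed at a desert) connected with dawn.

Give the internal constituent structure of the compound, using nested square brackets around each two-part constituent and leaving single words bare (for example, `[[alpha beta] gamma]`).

Overall it is a kind of tanner (specifically "desert spring harvest serpent tanner"); the modifier is "dawn".
Inside "desert spring harvest serpent tanner": head "tanner" (specifically "spring harvest serpent tanner"), modifier "desert".
Inside "spring harvest serpent tanner": head "tanner", modifier "spring harvest serpent".
Inside "spring harvest serpent": head "serpent" (specifically "harvest serpent"), modifier "spring".
Inside "harvest serpent": head "serpent", modifier "harvest".
So the structure is [dawn [desert [[spring [harvest serpent]] tanner]]].

[dawn [desert [[spring [harvest serpent]] tanner]]]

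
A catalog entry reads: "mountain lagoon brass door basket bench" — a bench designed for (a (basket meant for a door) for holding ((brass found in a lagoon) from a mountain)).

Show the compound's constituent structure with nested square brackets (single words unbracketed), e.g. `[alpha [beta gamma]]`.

The outermost head in the paraphrase is "bench", modified by "mountain lagoon brass door basket".
Inside "mountain lagoon brass door basket": head "basket" (specifically "door basket"), modifier "mountain lagoon brass".
Inside "mountain lagoon brass": head "brass" (specifically "lagoon brass"), modifier "mountain".
Inside "lagoon brass": head "brass", modifier "lagoon".
Inside "door basket": head "basket", modifier "door".
Assembled: [[[mountain [lagoon brass]] [door basket]] bench].

[[[mountain [lagoon brass]] [door basket]] bench]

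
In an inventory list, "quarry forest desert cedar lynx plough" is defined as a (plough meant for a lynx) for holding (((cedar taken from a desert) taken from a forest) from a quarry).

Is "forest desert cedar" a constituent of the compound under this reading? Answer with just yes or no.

yes

The paraphrase groups the words so that "forest desert cedar" is one unit: it corresponds to a single parenthesized sub-phrase.
The full structure is [[quarry [forest [desert cedar]]] [lynx plough]], in which [forest desert cedar] is a constituent.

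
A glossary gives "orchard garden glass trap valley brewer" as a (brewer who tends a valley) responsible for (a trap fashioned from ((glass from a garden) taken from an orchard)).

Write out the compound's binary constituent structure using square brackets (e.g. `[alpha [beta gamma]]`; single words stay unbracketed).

Whole compound: head "brewer" (specifically "valley brewer"), modifier "orchard garden glass trap".
Within "orchard garden glass trap", the head is "trap" and the modifier is "orchard garden glass".
Within "orchard garden glass", the head is "glass" (specifically "garden glass") and the modifier is "orchard".
Within "garden glass", the head is "glass" and the modifier is "garden".
Within "valley brewer", the head is "brewer" and the modifier is "valley".
Assembled: [[[orchard [garden glass]] trap] [valley brewer]].

[[[orchard [garden glass]] trap] [valley brewer]]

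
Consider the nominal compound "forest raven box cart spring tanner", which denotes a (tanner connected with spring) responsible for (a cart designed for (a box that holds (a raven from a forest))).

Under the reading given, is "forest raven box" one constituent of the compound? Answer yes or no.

yes

The paraphrase groups the words so that "forest raven box" is one unit: it corresponds to a single parenthesized sub-phrase.
The full structure is [[[[forest raven] box] cart] [spring tanner]], in which [forest raven box] is a constituent.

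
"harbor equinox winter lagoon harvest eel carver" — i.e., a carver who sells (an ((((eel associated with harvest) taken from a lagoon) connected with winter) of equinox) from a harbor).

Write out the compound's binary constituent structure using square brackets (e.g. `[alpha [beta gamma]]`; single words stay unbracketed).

[[harbor [equinox [winter [lagoon [harvest eel]]]]] carver]

The outermost head in the paraphrase is "carver", modified by "harbor equinox winter lagoon harvest eel".
Inside "harbor equinox winter lagoon harvest eel": head "eel" (specifically "equinox winter lagoon harvest eel"), modifier "harbor".
Inside "equinox winter lagoon harvest eel": head "eel" (specifically "winter lagoon harvest eel"), modifier "equinox".
Inside "winter lagoon harvest eel": head "eel" (specifically "lagoon harvest eel"), modifier "winter".
Inside "lagoon harvest eel": head "eel" (specifically "harvest eel"), modifier "lagoon".
Inside "harvest eel": head "eel", modifier "harvest".
Assembled: [[harbor [equinox [winter [lagoon [harvest eel]]]]] carver].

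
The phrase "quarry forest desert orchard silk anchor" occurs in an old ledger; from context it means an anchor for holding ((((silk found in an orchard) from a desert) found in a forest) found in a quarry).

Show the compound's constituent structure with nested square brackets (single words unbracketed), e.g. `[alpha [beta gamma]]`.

Whole compound: head "anchor", modifier "quarry forest desert orchard silk".
Within "quarry forest desert orchard silk", the head is "silk" (specifically "forest desert orchard silk") and the modifier is "quarry".
Within "forest desert orchard silk", the head is "silk" (specifically "desert orchard silk") and the modifier is "forest".
Within "desert orchard silk", the head is "silk" (specifically "orchard silk") and the modifier is "desert".
Within "orchard silk", the head is "silk" and the modifier is "orchard".
Putting it together: [[quarry [forest [desert [orchard silk]]]] anchor].

[[quarry [forest [desert [orchard silk]]]] anchor]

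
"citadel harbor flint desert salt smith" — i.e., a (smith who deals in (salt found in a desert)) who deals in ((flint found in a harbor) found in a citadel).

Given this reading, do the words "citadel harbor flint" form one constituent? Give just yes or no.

yes

The paraphrase groups the words so that "citadel harbor flint" is one unit: it corresponds to a single parenthesized sub-phrase.
The full structure is [[citadel [harbor flint]] [[desert salt] smith]], in which [citadel harbor flint] is a constituent.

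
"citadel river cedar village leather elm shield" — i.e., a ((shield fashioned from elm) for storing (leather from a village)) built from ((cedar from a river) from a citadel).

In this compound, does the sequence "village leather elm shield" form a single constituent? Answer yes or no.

The paraphrase groups the words so that "village leather elm shield" is one unit: it corresponds to a single parenthesized sub-phrase.
The full structure is [[citadel [river cedar]] [[village leather] [elm shield]]], in which [village leather elm shield] is a constituent.

yes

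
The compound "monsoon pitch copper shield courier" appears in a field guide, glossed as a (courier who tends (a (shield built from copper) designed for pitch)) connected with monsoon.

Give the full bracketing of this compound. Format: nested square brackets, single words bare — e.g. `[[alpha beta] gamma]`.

[monsoon [[pitch [copper shield]] courier]]

At the top level: head "courier" (specifically "pitch copper shield courier"); modifier "monsoon".
Inside "pitch copper shield courier": head "courier", modifier "pitch copper shield".
Inside "pitch copper shield": head "shield" (specifically "copper shield"), modifier "pitch".
Inside "copper shield": head "shield", modifier "copper".
Assembled: [monsoon [[pitch [copper shield]] courier]].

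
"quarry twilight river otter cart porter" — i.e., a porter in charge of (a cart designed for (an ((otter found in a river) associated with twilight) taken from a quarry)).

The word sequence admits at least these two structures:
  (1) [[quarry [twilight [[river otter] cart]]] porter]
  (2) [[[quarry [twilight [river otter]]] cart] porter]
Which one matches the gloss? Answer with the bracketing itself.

The paraphrase's head is the "porter" part ("porter"); its modifier is "quarry twilight river otter cart".
That top-level split, carried through the inner groups, gives [[[quarry [twilight [river otter]]] cart] porter].

[[[quarry [twilight [river otter]]] cart] porter]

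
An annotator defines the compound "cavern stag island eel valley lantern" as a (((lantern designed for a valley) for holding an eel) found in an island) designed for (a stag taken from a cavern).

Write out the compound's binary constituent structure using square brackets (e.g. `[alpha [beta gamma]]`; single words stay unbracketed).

[[cavern stag] [island [eel [valley lantern]]]]

Overall it is a kind of lantern (specifically "island eel valley lantern"); the modifier is "cavern stag".
Within "cavern stag", the head is "stag" and the modifier is "cavern".
Within "island eel valley lantern", the head is "lantern" (specifically "eel valley lantern") and the modifier is "island".
Within "eel valley lantern", the head is "lantern" (specifically "valley lantern") and the modifier is "eel".
Within "valley lantern", the head is "lantern" and the modifier is "valley".
So the structure is [[cavern stag] [island [eel [valley lantern]]]].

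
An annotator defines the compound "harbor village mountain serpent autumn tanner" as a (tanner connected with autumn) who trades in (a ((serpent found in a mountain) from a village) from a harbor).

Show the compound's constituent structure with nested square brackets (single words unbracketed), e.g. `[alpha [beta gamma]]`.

The outermost head in the paraphrase is "tanner" (specifically "autumn tanner"), modified by "harbor village mountain serpent".
Within "harbor village mountain serpent", the head is "serpent" (specifically "village mountain serpent") and the modifier is "harbor".
Within "village mountain serpent", the head is "serpent" (specifically "mountain serpent") and the modifier is "village".
Within "mountain serpent", the head is "serpent" and the modifier is "mountain".
Within "autumn tanner", the head is "tanner" and the modifier is "autumn".
So the structure is [[harbor [village [mountain serpent]]] [autumn tanner]].

[[harbor [village [mountain serpent]]] [autumn tanner]]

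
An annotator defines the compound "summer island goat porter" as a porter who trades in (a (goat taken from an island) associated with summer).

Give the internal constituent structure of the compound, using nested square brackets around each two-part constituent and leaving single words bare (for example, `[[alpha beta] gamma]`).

[[summer [island goat]] porter]

Overall it is a kind of porter; the modifier is "summer island goat".
Inside "summer island goat": head "goat" (specifically "island goat"), modifier "summer".
Inside "island goat": head "goat", modifier "island".
So the structure is [[summer [island goat]] porter].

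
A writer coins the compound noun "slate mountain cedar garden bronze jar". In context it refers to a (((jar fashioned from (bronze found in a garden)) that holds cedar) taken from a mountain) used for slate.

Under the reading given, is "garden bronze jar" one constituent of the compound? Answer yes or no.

The paraphrase groups the words so that "garden bronze jar" is one unit: it corresponds to a single parenthesized sub-phrase.
The full structure is [slate [mountain [cedar [[garden bronze] jar]]]], in which [garden bronze jar] is a constituent.

yes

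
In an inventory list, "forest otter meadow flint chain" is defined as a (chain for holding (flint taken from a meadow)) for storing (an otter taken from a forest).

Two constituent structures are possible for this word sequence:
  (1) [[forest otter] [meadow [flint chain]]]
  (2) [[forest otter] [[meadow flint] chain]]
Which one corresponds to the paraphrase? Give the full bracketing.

[[forest otter] [[meadow flint] chain]]

The paraphrase's head is the "chain" part ("meadow flint chain"); its modifier is "forest otter".
That top-level split, carried through the inner groups, gives [[forest otter] [[meadow flint] chain]].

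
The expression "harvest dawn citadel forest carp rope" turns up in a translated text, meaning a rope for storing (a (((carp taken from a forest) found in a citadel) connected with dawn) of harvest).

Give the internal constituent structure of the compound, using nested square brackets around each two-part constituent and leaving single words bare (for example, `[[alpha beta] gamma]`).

At the top level: head "rope"; modifier "harvest dawn citadel forest carp".
"harvest dawn citadel forest carp" → head "carp" (specifically "dawn citadel forest carp"), modifier "harvest".
"dawn citadel forest carp" → head "carp" (specifically "citadel forest carp"), modifier "dawn".
"citadel forest carp" → head "carp" (specifically "forest carp"), modifier "citadel".
"forest carp" → head "carp", modifier "forest".
So the structure is [[harvest [dawn [citadel [forest carp]]]] rope].

[[harvest [dawn [citadel [forest carp]]]] rope]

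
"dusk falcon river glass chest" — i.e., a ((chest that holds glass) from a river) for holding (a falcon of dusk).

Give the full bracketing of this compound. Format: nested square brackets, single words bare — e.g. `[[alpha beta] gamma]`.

At the top level: head "chest" (specifically "river glass chest"); modifier "dusk falcon".
Within "dusk falcon", the head is "falcon" and the modifier is "dusk".
Within "river glass chest", the head is "chest" (specifically "glass chest") and the modifier is "river".
Within "glass chest", the head is "chest" and the modifier is "glass".
Assembled: [[dusk falcon] [river [glass chest]]].

[[dusk falcon] [river [glass chest]]]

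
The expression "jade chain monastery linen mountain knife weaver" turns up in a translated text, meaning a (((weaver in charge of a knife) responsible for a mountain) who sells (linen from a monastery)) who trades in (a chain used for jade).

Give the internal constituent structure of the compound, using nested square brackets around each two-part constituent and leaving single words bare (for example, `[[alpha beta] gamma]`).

[[jade chain] [[monastery linen] [mountain [knife weaver]]]]

The outermost head in the paraphrase is "weaver" (specifically "monastery linen mountain knife weaver"), modified by "jade chain".
Inside "jade chain": head "chain", modifier "jade".
Inside "monastery linen mountain knife weaver": head "weaver" (specifically "mountain knife weaver"), modifier "monastery linen".
Inside "monastery linen": head "linen", modifier "monastery".
Inside "mountain knife weaver": head "weaver" (specifically "knife weaver"), modifier "mountain".
Inside "knife weaver": head "weaver", modifier "knife".
Putting it together: [[jade chain] [[monastery linen] [mountain [knife weaver]]]].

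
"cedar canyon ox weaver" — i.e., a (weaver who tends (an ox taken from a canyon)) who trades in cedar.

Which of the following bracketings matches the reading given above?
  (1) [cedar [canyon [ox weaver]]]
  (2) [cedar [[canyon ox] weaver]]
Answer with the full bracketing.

[cedar [[canyon ox] weaver]]

The paraphrase's head is the "weaver" part ("canyon ox weaver"); its modifier is "cedar".
That top-level split, carried through the inner groups, gives [cedar [[canyon ox] weaver]].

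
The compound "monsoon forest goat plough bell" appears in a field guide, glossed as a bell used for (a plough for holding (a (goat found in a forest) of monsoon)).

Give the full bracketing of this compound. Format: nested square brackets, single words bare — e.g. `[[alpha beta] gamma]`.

[[[monsoon [forest goat]] plough] bell]

Overall it is a kind of bell; the modifier is "monsoon forest goat plough".
"monsoon forest goat plough" → head "plough", modifier "monsoon forest goat".
"monsoon forest goat" → head "goat" (specifically "forest goat"), modifier "monsoon".
"forest goat" → head "goat", modifier "forest".
Putting it together: [[[monsoon [forest goat]] plough] bell].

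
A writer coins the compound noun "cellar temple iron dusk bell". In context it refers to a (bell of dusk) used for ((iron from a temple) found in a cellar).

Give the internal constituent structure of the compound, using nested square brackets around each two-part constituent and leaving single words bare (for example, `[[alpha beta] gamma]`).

At the top level: head "bell" (specifically "dusk bell"); modifier "cellar temple iron".
"cellar temple iron" → head "iron" (specifically "temple iron"), modifier "cellar".
"temple iron" → head "iron", modifier "temple".
"dusk bell" → head "bell", modifier "dusk".
Putting it together: [[cellar [temple iron]] [dusk bell]].

[[cellar [temple iron]] [dusk bell]]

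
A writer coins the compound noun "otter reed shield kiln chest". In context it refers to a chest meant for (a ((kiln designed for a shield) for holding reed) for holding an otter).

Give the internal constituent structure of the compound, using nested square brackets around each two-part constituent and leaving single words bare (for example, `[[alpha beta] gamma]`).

[[otter [reed [shield kiln]]] chest]

At the top level: head "chest"; modifier "otter reed shield kiln".
Within "otter reed shield kiln", the head is "kiln" (specifically "reed shield kiln") and the modifier is "otter".
Within "reed shield kiln", the head is "kiln" (specifically "shield kiln") and the modifier is "reed".
Within "shield kiln", the head is "kiln" and the modifier is "shield".
Assembled: [[otter [reed [shield kiln]]] chest].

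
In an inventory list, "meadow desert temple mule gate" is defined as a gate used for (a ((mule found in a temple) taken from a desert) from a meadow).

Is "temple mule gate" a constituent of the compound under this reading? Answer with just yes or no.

no

The top-level split is [meadow desert temple mule] [gate]; the full structure is [[meadow [desert [temple mule]]] gate].
"temple mule gate" straddles a constituent boundary, so it is not a single unit.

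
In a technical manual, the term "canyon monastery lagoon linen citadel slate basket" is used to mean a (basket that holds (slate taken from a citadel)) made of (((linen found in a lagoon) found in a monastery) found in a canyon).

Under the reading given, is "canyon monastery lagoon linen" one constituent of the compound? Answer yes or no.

yes

The paraphrase groups the words so that "canyon monastery lagoon linen" is one unit: it corresponds to a single parenthesized sub-phrase.
The full structure is [[canyon [monastery [lagoon linen]]] [[citadel slate] basket]], in which [canyon monastery lagoon linen] is a constituent.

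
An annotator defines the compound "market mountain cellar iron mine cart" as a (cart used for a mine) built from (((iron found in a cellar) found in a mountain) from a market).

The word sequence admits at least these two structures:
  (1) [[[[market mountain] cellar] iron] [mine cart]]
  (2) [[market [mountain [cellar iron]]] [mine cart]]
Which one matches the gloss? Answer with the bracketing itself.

[[market [mountain [cellar iron]]] [mine cart]]

The paraphrase's head is the "cart" part ("mine cart"); its modifier is "market mountain cellar iron".
That top-level split, carried through the inner groups, gives [[market [mountain [cellar iron]]] [mine cart]].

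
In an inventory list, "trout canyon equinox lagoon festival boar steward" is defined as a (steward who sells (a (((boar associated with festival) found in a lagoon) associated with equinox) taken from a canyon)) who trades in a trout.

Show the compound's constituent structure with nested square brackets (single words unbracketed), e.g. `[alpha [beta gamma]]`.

[trout [[canyon [equinox [lagoon [festival boar]]]] steward]]

The outermost head in the paraphrase is "steward" (specifically "canyon equinox lagoon festival boar steward"), modified by "trout".
Within "canyon equinox lagoon festival boar steward", the head is "steward" and the modifier is "canyon equinox lagoon festival boar".
Within "canyon equinox lagoon festival boar", the head is "boar" (specifically "equinox lagoon festival boar") and the modifier is "canyon".
Within "equinox lagoon festival boar", the head is "boar" (specifically "lagoon festival boar") and the modifier is "equinox".
Within "lagoon festival boar", the head is "boar" (specifically "festival boar") and the modifier is "lagoon".
Within "festival boar", the head is "boar" and the modifier is "festival".
Assembled: [trout [[canyon [equinox [lagoon [festival boar]]]] steward]].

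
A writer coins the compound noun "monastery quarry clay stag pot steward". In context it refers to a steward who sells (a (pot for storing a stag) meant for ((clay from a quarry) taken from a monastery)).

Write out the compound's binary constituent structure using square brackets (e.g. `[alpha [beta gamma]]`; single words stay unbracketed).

Whole compound: head "steward", modifier "monastery quarry clay stag pot".
Inside "monastery quarry clay stag pot": head "pot" (specifically "stag pot"), modifier "monastery quarry clay".
Inside "monastery quarry clay": head "clay" (specifically "quarry clay"), modifier "monastery".
Inside "quarry clay": head "clay", modifier "quarry".
Inside "stag pot": head "pot", modifier "stag".
Assembled: [[[monastery [quarry clay]] [stag pot]] steward].

[[[monastery [quarry clay]] [stag pot]] steward]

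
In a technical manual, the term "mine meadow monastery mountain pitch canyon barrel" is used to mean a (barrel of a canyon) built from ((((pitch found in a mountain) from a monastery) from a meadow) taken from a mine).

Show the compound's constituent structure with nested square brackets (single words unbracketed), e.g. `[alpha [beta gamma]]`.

The outermost head in the paraphrase is "barrel" (specifically "canyon barrel"), modified by "mine meadow monastery mountain pitch".
Within "mine meadow monastery mountain pitch", the head is "pitch" (specifically "meadow monastery mountain pitch") and the modifier is "mine".
Within "meadow monastery mountain pitch", the head is "pitch" (specifically "monastery mountain pitch") and the modifier is "meadow".
Within "monastery mountain pitch", the head is "pitch" (specifically "mountain pitch") and the modifier is "monastery".
Within "mountain pitch", the head is "pitch" and the modifier is "mountain".
Within "canyon barrel", the head is "barrel" and the modifier is "canyon".
So the structure is [[mine [meadow [monastery [mountain pitch]]]] [canyon barrel]].

[[mine [meadow [monastery [mountain pitch]]]] [canyon barrel]]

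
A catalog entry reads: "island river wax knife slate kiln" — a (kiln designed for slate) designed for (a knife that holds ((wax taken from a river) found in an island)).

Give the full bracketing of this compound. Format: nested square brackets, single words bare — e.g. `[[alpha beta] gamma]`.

[[[island [river wax]] knife] [slate kiln]]

The outermost head in the paraphrase is "kiln" (specifically "slate kiln"), modified by "island river wax knife".
Within "island river wax knife", the head is "knife" and the modifier is "island river wax".
Within "island river wax", the head is "wax" (specifically "river wax") and the modifier is "island".
Within "river wax", the head is "wax" and the modifier is "river".
Within "slate kiln", the head is "kiln" and the modifier is "slate".
So the structure is [[[island [river wax]] knife] [slate kiln]].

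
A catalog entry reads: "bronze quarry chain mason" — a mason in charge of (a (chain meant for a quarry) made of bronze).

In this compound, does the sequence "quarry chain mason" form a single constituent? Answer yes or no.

no

The top-level split is [bronze quarry chain] [mason]; the full structure is [[bronze [quarry chain]] mason].
"quarry chain mason" straddles a constituent boundary, so it is not a single unit.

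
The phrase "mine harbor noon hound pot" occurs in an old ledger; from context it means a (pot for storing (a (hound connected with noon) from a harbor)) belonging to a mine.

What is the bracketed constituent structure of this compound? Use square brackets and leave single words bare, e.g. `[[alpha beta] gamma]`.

[mine [[harbor [noon hound]] pot]]

Overall it is a kind of pot (specifically "harbor noon hound pot"); the modifier is "mine".
Within "harbor noon hound pot", the head is "pot" and the modifier is "harbor noon hound".
Within "harbor noon hound", the head is "hound" (specifically "noon hound") and the modifier is "harbor".
Within "noon hound", the head is "hound" and the modifier is "noon".
Assembled: [mine [[harbor [noon hound]] pot]].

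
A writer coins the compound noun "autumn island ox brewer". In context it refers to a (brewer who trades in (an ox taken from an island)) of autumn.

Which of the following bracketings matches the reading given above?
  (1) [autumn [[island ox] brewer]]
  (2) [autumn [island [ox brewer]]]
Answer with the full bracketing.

The paraphrase's head is the "brewer" part ("island ox brewer"); its modifier is "autumn".
That top-level split, carried through the inner groups, gives [autumn [[island ox] brewer]].

[autumn [[island ox] brewer]]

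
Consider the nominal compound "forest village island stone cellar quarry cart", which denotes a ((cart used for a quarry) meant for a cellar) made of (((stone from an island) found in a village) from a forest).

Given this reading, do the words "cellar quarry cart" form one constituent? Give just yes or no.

yes

The paraphrase groups the words so that "cellar quarry cart" is one unit: it corresponds to a single parenthesized sub-phrase.
The full structure is [[forest [village [island stone]]] [cellar [quarry cart]]], in which [cellar quarry cart] is a constituent.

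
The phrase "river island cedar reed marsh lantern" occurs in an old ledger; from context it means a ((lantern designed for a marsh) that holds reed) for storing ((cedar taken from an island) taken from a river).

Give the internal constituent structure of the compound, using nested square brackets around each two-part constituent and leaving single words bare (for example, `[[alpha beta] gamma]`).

[[river [island cedar]] [reed [marsh lantern]]]

The outermost head in the paraphrase is "lantern" (specifically "reed marsh lantern"), modified by "river island cedar".
"river island cedar" → head "cedar" (specifically "island cedar"), modifier "river".
"island cedar" → head "cedar", modifier "island".
"reed marsh lantern" → head "lantern" (specifically "marsh lantern"), modifier "reed".
"marsh lantern" → head "lantern", modifier "marsh".
Assembled: [[river [island cedar]] [reed [marsh lantern]]].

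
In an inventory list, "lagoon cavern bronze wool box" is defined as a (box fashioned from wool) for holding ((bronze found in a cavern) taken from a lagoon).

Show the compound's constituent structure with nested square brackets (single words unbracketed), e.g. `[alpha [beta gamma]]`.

Overall it is a kind of box (specifically "wool box"); the modifier is "lagoon cavern bronze".
Inside "lagoon cavern bronze": head "bronze" (specifically "cavern bronze"), modifier "lagoon".
Inside "cavern bronze": head "bronze", modifier "cavern".
Inside "wool box": head "box", modifier "wool".
Putting it together: [[lagoon [cavern bronze]] [wool box]].

[[lagoon [cavern bronze]] [wool box]]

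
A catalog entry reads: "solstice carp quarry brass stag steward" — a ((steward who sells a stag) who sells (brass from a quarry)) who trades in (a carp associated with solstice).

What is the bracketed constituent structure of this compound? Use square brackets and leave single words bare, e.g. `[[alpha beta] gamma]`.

Overall it is a kind of steward (specifically "quarry brass stag steward"); the modifier is "solstice carp".
Inside "solstice carp": head "carp", modifier "solstice".
Inside "quarry brass stag steward": head "steward" (specifically "stag steward"), modifier "quarry brass".
Inside "quarry brass": head "brass", modifier "quarry".
Inside "stag steward": head "steward", modifier "stag".
So the structure is [[solstice carp] [[quarry brass] [stag steward]]].

[[solstice carp] [[quarry brass] [stag steward]]]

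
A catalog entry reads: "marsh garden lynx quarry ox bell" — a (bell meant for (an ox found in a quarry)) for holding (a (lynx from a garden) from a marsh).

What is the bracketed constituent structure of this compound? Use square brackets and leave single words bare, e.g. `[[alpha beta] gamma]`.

[[marsh [garden lynx]] [[quarry ox] bell]]

Overall it is a kind of bell (specifically "quarry ox bell"); the modifier is "marsh garden lynx".
"marsh garden lynx" → head "lynx" (specifically "garden lynx"), modifier "marsh".
"garden lynx" → head "lynx", modifier "garden".
"quarry ox bell" → head "bell", modifier "quarry ox".
"quarry ox" → head "ox", modifier "quarry".
So the structure is [[marsh [garden lynx]] [[quarry ox] bell]].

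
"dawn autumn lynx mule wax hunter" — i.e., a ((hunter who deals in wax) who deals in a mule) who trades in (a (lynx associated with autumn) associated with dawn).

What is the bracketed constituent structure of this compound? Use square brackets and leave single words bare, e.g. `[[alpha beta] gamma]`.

[[dawn [autumn lynx]] [mule [wax hunter]]]

At the top level: head "hunter" (specifically "mule wax hunter"); modifier "dawn autumn lynx".
Inside "dawn autumn lynx": head "lynx" (specifically "autumn lynx"), modifier "dawn".
Inside "autumn lynx": head "lynx", modifier "autumn".
Inside "mule wax hunter": head "hunter" (specifically "wax hunter"), modifier "mule".
Inside "wax hunter": head "hunter", modifier "wax".
Putting it together: [[dawn [autumn lynx]] [mule [wax hunter]]].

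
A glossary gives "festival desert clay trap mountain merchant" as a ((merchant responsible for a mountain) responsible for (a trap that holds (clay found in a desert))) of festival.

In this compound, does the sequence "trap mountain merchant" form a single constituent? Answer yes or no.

no

The top-level split is [festival] [desert clay trap mountain merchant]; the full structure is [festival [[[desert clay] trap] [mountain merchant]]].
"trap mountain merchant" straddles a constituent boundary, so it is not a single unit.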